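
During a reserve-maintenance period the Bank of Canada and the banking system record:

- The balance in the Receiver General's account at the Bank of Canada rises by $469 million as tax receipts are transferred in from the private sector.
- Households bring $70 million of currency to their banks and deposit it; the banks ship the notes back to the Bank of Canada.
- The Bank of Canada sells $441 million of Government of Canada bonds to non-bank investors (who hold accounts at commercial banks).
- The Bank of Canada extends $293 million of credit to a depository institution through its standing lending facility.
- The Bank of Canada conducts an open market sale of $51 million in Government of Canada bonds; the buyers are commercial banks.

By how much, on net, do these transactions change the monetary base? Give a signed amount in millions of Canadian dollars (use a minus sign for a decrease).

-$668 million

Government account inflow $469 million: reserves shift to a non-base liability → −$469M.
Currency deposit $70 million: just a shift between currency and reserves — both are base money → 0.
Asset sale (to non-banks) $441 million: Bank of Canada balance sheet contracts → −$441M.
Discount-window loan $293 million: Bank of Canada balance sheet expands → +$293M.
OMO sale (to banks) $51 million: Bank of Canada balance sheet contracts → −$51M.
Net: −469 + 0 − 441 + 293 − 51 = -$668 million.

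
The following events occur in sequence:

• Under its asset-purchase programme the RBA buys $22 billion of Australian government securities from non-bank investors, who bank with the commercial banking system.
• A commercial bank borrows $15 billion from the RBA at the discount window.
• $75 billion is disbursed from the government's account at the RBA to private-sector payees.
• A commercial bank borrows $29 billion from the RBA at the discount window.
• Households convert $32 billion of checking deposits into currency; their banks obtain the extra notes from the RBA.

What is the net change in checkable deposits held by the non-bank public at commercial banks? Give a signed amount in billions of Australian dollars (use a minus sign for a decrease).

+$65 billion

RBA balance sheet:
  Assets:      Securities +$22B, Loans to banks +$44B
  Liabilities: Bank reserves +$109B, Currency in circulation +$32B, Government deposits −$75B
Commercial banking system:
  Assets:      Reserves at CB +$109B
  Liabilities: Checkable deposits +$65B, Borrowings from CB +$44B
So the change in checkable deposits held by the non-bank public at commercial banks is +$65 billion.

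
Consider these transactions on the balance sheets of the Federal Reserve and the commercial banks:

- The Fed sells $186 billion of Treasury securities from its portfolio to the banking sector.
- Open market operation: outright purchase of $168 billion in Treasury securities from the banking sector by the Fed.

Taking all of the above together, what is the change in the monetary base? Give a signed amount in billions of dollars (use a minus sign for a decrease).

-$18 billion

OMO sale (to banks) $186 billion: Fed balance sheet contracts → −$186B.
OMO purchase (from banks) $168 billion: Fed balance sheet expands → +$168B.
Net: −186 + 168 = -$18 billion.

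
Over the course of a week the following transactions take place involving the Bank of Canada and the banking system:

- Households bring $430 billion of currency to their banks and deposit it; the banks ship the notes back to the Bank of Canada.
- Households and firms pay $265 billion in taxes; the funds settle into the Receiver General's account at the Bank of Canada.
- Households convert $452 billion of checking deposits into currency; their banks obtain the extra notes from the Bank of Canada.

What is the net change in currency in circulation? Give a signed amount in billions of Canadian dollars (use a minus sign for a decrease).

+$22 billion

Currency deposit $430 billion: notes return to the central bank → −$430B.
Government account inflow $265 billion: no currency enters or leaves circulation → 0.
Currency withdrawal $452 billion: notes leave the central bank → +$452B.
Net: −430 + 0 + 452 = +$22 billion.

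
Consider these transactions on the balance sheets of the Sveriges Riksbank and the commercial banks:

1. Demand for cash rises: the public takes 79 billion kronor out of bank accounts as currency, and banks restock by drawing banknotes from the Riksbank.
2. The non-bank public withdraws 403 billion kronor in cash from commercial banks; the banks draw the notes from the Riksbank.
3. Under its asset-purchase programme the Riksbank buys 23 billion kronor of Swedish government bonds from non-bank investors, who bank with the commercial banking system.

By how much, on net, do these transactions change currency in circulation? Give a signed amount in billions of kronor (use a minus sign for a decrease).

+482 billion

Currency withdrawal 79 billion kronor: notes leave the central bank → +79B.
Currency withdrawal 403 billion kronor: notes leave the central bank → +403B.
Asset purchase (from non-banks) 23 billion kronor: no currency enters or leaves circulation → 0.
Net: 79 + 403 + 0 = +482 billion.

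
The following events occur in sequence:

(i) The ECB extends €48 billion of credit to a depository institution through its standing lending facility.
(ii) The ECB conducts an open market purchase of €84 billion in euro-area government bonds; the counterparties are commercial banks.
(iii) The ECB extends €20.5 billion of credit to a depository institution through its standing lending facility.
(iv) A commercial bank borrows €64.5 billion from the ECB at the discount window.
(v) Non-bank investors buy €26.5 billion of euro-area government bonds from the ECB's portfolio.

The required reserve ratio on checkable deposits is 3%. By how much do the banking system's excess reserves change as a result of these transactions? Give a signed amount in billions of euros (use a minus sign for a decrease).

Discount-window loan €48 billion: reserves +€48B, deposits 0.
OMO purchase (from banks) €84 billion: reserves +€84B, deposits 0.
Discount-window loan €20.5 billion: reserves +€20.5B, deposits 0.
Discount-window loan €64.5 billion: reserves +€64.5B, deposits 0.
Asset sale (to non-banks) €26.5 billion: reserves −€26.5B, deposits −€26.5B.
Totals: Δreserves = +€190.5B, Δdeposits = −€26.5B.
Δrequired reserves = 3% × −€26.5B = −€0.795B.
Δexcess reserves = Δreserves − Δrequired = +€190.5B − (−€0.795B) = +€191.295 billion.

+€191.295 billion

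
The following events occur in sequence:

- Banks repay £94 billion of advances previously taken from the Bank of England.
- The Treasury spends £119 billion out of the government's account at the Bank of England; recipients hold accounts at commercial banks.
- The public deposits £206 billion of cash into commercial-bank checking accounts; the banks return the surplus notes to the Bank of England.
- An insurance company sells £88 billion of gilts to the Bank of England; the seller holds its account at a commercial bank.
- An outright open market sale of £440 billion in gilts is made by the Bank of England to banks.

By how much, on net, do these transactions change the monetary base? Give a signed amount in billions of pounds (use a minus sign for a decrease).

-£327 billion

Discount-window repayment £94 billion: Bank of England balance sheet contracts → −£94B.
Government spending £119 billion: a non-base liability converts back to reserves → +£119B.
Currency deposit £206 billion: just a shift between currency and reserves — both are base money → 0.
Asset purchase (from non-banks) £88 billion: Bank of England balance sheet expands → +£88B.
OMO sale (to banks) £440 billion: Bank of England balance sheet contracts → −£440B.
Net: −94 + 119 + 0 + 88 − 440 = -£327 billion.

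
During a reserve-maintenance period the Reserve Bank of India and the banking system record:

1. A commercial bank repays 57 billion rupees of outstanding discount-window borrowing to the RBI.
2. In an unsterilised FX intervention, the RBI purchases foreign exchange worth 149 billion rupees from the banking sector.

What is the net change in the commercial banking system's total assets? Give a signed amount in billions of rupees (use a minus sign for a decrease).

Discount-window repayment 57 billion rupees: bank balance sheets shrink → −57B.
FX purchase 149 billion rupees: just an asset swap on bank balance sheets → 0.
Net: −57 + 0 = -57 billion.

-57 billion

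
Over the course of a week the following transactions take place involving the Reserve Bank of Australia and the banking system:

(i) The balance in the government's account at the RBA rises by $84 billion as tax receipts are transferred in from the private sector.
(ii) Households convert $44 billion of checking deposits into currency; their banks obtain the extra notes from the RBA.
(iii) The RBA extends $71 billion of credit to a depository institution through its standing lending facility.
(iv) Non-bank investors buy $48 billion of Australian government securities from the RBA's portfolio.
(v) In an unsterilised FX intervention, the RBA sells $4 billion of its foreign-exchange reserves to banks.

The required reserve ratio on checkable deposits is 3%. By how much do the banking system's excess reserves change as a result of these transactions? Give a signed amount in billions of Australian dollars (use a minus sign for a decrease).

Government account inflow $84 billion: reserves −$84B, deposits −$84B.
Currency withdrawal $44 billion: reserves −$44B, deposits −$44B.
Discount-window loan $71 billion: reserves +$71B, deposits 0.
Asset sale (to non-banks) $48 billion: reserves −$48B, deposits −$48B.
FX sale $4 billion: reserves −$4B, deposits 0.
Totals: Δreserves = −$109B, Δdeposits = −$176B.
Δrequired reserves = 3% × −$176B = −$5.28B.
Δexcess reserves = Δreserves − Δrequired = −$109B − (−$5.28B) = -$103.72 billion.

-$103.72 billion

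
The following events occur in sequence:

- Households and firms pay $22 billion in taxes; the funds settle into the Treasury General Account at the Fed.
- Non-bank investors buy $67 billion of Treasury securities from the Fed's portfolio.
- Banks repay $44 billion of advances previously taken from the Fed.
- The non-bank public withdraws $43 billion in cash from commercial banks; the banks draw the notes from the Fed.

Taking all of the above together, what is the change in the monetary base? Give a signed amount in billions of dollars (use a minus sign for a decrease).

Fed balance sheet:
  Assets:      Securities −$67B, Loans to banks −$44B
  Liabilities: Bank reserves −$176B, Currency in circulation +$43B, Government deposits +$22B
Commercial banking system:
  Assets:      Reserves at CB −$176B
  Liabilities: Checkable deposits −$132B, Borrowings from CB −$44B
Monetary base = currency + reserves: +$43B + (−$176B) = -$133 billion.

-$133 billion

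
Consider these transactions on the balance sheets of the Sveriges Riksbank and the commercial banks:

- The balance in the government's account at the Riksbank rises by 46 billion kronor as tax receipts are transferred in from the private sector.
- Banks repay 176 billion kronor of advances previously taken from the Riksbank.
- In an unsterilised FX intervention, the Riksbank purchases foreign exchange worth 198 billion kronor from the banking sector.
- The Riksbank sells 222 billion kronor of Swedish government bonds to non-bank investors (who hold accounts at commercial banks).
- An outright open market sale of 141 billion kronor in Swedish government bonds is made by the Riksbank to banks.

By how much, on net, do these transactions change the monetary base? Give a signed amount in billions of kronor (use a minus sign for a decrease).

Government account inflow 46 billion kronor: reserves shift to a non-base liability → −46B.
Discount-window repayment 176 billion kronor: Riksbank balance sheet contracts → −176B.
FX purchase 198 billion kronor: Riksbank balance sheet expands → +198B.
Asset sale (to non-banks) 222 billion kronor: Riksbank balance sheet contracts → −222B.
OMO sale (to banks) 141 billion kronor: Riksbank balance sheet contracts → −141B.
Net: −46 − 176 + 198 − 222 − 141 = -387 billion.

-387 billion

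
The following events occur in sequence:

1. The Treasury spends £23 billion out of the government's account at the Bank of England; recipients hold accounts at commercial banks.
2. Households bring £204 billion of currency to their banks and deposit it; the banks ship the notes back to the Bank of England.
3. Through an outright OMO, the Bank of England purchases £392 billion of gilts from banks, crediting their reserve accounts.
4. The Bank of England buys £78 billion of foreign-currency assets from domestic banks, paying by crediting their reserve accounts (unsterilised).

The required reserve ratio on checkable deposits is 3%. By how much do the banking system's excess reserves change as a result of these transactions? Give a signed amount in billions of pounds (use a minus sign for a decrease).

+£690.19 billion

Government spending £23 billion: reserves +£23B, deposits +£23B.
Currency deposit £204 billion: reserves +£204B, deposits +£204B.
OMO purchase (from banks) £392 billion: reserves +£392B, deposits 0.
FX purchase £78 billion: reserves +£78B, deposits 0.
Totals: Δreserves = +£697B, Δdeposits = +£227B.
Δrequired reserves = 3% × +£227B = +£6.81B.
Δexcess reserves = Δreserves − Δrequired = +£697B − (+£6.81B) = +£690.19 billion.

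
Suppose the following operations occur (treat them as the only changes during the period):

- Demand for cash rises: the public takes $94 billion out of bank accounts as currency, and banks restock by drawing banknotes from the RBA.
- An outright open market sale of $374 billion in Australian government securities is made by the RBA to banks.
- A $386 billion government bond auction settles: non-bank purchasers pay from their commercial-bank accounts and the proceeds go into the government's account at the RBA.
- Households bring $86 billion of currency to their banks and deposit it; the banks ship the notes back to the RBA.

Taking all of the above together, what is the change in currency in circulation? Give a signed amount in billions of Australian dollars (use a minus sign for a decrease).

Currency withdrawal $94 billion: notes leave the central bank → +$94B.
OMO sale (to banks) $374 billion: no currency enters or leaves circulation → 0.
Government account inflow $386 billion: no currency enters or leaves circulation → 0.
Currency deposit $86 billion: notes return to the central bank → −$86B.
Net: 94 + 0 + 0 − 86 = +$8 billion.

+$8 billion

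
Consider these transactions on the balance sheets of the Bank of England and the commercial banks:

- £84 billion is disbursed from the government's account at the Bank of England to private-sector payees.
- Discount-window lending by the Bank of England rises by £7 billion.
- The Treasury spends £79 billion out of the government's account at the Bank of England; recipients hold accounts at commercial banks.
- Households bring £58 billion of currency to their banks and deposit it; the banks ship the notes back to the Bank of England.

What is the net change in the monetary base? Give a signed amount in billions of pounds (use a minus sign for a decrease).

Government spending £84 billion: a non-base liability converts back to reserves → +£84B.
Discount-window loan £7 billion: Bank of England balance sheet expands → +£7B.
Government spending £79 billion: a non-base liability converts back to reserves → +£79B.
Currency deposit £58 billion: just a shift between currency and reserves — both are base money → 0.
Net: 84 + 7 + 79 + 0 = +£170 billion.

+£170 billion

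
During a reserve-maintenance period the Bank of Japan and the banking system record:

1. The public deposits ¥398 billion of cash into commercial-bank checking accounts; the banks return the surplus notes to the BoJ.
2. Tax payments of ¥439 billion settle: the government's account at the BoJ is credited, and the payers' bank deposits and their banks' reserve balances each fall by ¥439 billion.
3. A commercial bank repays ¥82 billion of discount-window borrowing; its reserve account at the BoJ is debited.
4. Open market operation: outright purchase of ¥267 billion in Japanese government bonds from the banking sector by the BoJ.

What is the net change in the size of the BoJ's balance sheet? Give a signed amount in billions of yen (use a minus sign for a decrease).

+¥185 billion

BoJ balance sheet:
  Assets:      Securities +¥267B, Loans to banks −¥82B
  Liabilities: Bank reserves +¥144B, Currency in circulation −¥398B, Government deposits +¥439B
Change in total BoJ assets = +¥185 billion.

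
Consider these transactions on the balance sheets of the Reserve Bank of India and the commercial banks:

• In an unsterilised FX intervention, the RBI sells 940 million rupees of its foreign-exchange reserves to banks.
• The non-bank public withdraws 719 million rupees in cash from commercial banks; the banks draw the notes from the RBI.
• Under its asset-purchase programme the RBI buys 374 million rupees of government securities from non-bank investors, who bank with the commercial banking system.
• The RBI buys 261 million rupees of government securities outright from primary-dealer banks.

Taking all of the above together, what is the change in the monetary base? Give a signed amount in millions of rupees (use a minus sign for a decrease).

-305 million

RBI balance sheet:
  Assets:      Securities +635M, Foreign assets −940M
  Liabilities: Bank reserves −1024M, Currency in circulation +719M
Monetary base = currency + reserves: +719M + (−1024M) = -305 million.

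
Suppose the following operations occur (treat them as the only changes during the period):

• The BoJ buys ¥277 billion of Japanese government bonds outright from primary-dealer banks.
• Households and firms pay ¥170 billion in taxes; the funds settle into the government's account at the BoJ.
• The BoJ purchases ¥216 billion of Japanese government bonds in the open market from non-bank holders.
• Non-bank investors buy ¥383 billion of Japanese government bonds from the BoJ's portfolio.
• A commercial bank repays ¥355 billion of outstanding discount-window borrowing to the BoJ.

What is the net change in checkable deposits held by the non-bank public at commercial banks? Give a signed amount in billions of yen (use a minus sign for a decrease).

OMO purchase (from banks) ¥277 billion: the counterparty is a bank, so public deposits are unchanged → 0.
Government account inflow ¥170 billion: non-bank counterparties' bank balances fall → −¥170B.
Asset purchase (from non-banks) ¥216 billion: non-bank counterparties' bank balances rise → +¥216B.
Asset sale (to non-banks) ¥383 billion: non-bank counterparties' bank balances fall → −¥383B.
Discount-window repayment ¥355 billion: the counterparty is a bank, so public deposits are unchanged → 0.
Net: 0 − 170 + 216 − 383 + 0 = -¥337 billion.

-¥337 billion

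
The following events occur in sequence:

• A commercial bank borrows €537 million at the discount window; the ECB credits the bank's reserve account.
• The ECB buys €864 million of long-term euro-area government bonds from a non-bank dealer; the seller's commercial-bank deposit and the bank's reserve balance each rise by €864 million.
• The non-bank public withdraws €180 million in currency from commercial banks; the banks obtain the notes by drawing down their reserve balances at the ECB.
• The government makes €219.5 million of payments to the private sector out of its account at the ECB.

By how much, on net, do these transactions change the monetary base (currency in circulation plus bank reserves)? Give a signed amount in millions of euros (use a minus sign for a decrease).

+€1620.5 million

ECB balance sheet:
  Assets:      Securities +€864M, Loans to banks +€537M
  Liabilities: Bank reserves +€1440.5M, Currency in circulation +€180M, Government deposits −€219.5M
Commercial banking system:
  Assets:      Reserves at CB +€1440.5M
  Liabilities: Checkable deposits +€903.5M, Borrowings from CB +€537M
Monetary base = currency + reserves: +€180M + (+€1440.5M) = +€1620.5 million.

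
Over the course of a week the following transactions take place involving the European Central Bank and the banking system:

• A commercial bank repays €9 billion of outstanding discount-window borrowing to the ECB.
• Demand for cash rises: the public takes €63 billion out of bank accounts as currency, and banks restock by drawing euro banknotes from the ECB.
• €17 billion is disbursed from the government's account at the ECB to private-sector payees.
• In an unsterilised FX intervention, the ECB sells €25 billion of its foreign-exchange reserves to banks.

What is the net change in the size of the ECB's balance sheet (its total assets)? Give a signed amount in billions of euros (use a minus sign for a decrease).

Discount-window repayment €9 billion: an ECB asset is shed → −€9B.
Currency withdrawal €63 billion: only the composition of liabilities changes → 0.
Government spending €17 billion: only the composition of liabilities changes → 0.
FX sale €25 billion: an ECB asset is shed → −€25B.
Net: −9 + 0 + 0 − 25 = -€34 billion.

-€34 billion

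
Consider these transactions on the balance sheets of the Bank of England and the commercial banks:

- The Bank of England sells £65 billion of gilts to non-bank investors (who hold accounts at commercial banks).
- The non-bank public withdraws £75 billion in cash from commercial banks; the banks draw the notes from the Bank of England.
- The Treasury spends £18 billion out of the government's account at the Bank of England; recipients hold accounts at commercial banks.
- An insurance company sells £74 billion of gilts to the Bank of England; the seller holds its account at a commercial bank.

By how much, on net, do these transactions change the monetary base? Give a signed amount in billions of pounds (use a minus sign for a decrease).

+£27 billion

Asset sale (to non-banks) £65 billion: Bank of England balance sheet contracts → −£65B.
Currency withdrawal £75 billion: just a shift between currency and reserves — both are base money → 0.
Government spending £18 billion: a non-base liability converts back to reserves → +£18B.
Asset purchase (from non-banks) £74 billion: Bank of England balance sheet expands → +£74B.
Net: −65 + 0 + 18 + 74 = +£27 billion.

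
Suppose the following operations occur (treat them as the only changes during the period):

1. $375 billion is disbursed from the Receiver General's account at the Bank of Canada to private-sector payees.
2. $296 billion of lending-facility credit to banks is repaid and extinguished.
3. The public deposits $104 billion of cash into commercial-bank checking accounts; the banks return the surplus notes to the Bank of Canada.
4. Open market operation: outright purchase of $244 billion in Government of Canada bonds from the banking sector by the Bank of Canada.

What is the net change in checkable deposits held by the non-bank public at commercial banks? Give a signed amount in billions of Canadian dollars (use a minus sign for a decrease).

+$479 billion

Government spending $375 billion: non-bank counterparties' bank balances rise → +$375B.
Discount-window repayment $296 billion: the counterparty is a bank, so public deposits are unchanged → 0.
Currency deposit $104 billion: non-bank counterparties' bank balances rise → +$104B.
OMO purchase (from banks) $244 billion: the counterparty is a bank, so public deposits are unchanged → 0.
Net: 375 + 0 + 104 + 0 = +$479 billion.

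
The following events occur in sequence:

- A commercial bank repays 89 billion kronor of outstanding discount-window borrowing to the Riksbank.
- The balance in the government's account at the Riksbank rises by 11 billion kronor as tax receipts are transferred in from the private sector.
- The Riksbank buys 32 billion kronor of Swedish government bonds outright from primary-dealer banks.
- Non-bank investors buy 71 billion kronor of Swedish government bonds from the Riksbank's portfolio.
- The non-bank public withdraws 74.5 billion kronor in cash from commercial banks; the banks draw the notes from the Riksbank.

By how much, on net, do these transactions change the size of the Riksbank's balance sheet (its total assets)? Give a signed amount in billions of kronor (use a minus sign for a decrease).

-128 billion

Discount-window repayment 89 billion kronor: a Riksbank asset is shed → −89B.
Government account inflow 11 billion kronor: only the composition of liabilities changes → 0.
OMO purchase (from banks) 32 billion kronor: a Riksbank asset is acquired → +32B.
Asset sale (to non-banks) 71 billion kronor: a Riksbank asset is shed → −71B.
Currency withdrawal 74.5 billion kronor: only the composition of liabilities changes → 0.
Net: −89 + 0 + 32 − 71 + 0 = -128 billion.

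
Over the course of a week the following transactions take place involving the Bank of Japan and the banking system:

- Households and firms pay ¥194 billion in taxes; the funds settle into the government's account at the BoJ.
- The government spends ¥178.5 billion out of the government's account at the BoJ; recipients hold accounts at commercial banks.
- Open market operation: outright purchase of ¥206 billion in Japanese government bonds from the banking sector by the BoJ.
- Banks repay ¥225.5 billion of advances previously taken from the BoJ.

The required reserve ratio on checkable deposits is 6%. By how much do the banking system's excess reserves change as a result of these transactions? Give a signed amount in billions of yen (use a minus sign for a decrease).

-¥34.07 billion

Government account inflow ¥194 billion: reserves −¥194B, deposits −¥194B.
Government spending ¥178.5 billion: reserves +¥178.5B, deposits +¥178.5B.
OMO purchase (from banks) ¥206 billion: reserves +¥206B, deposits 0.
Discount-window repayment ¥225.5 billion: reserves −¥225.5B, deposits 0.
Totals: Δreserves = −¥35B, Δdeposits = −¥15.5B.
Δrequired reserves = 6% × −¥15.5B = −¥0.93B.
Δexcess reserves = Δreserves − Δrequired = −¥35B − (−¥0.93B) = -¥34.07 billion.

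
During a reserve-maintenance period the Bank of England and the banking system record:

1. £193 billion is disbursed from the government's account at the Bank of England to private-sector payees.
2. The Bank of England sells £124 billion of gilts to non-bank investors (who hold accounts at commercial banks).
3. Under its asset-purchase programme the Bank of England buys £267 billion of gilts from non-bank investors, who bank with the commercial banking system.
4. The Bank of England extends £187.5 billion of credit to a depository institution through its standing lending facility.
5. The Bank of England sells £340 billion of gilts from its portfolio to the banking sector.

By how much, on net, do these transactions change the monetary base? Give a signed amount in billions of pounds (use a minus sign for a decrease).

+£183.5 billion

Government spending £193 billion: a non-base liability converts back to reserves → +£193B.
Asset sale (to non-banks) £124 billion: Bank of England balance sheet contracts → −£124B.
Asset purchase (from non-banks) £267 billion: Bank of England balance sheet expands → +£267B.
Discount-window loan £187.5 billion: Bank of England balance sheet expands → +£187.5B.
OMO sale (to banks) £340 billion: Bank of England balance sheet contracts → −£340B.
Net: 193 − 124 + 267 + 187.5 − 340 = +£183.5 billion.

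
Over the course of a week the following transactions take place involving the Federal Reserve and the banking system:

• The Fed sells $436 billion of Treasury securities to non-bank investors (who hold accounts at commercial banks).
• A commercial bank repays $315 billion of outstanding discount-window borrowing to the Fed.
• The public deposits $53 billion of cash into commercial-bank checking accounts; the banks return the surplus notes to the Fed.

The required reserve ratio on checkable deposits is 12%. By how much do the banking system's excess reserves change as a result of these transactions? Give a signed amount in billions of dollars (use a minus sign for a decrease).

Asset sale (to non-banks) $436 billion: reserves −$436B, deposits −$436B.
Discount-window repayment $315 billion: reserves −$315B, deposits 0.
Currency deposit $53 billion: reserves +$53B, deposits +$53B.
Totals: Δreserves = −$698B, Δdeposits = −$383B.
Δrequired reserves = 12% × −$383B = −$45.96B.
Δexcess reserves = Δreserves − Δrequired = −$698B − (−$45.96B) = -$652.04 billion.

-$652.04 billion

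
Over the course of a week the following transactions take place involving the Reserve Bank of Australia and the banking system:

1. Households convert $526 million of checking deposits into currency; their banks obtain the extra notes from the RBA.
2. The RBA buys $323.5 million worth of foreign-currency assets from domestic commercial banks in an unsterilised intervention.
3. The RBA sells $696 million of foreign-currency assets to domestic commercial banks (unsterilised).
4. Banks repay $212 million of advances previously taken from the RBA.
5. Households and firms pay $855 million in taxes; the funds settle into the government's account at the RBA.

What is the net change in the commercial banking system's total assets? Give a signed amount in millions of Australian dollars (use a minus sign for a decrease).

RBA balance sheet:
  Assets:      Loans to banks −$212M, Foreign assets −$372.5M
  Liabilities: Bank reserves −$1965.5M, Currency in circulation +$526M, Government deposits +$855M
Commercial banking system:
  Assets:      Reserves at CB −$1965.5M, Foreign assets +$372.5M
  Liabilities: Checkable deposits −$1381M, Borrowings from CB −$212M
Change in total bank assets = -$1593 million.

-$1593 million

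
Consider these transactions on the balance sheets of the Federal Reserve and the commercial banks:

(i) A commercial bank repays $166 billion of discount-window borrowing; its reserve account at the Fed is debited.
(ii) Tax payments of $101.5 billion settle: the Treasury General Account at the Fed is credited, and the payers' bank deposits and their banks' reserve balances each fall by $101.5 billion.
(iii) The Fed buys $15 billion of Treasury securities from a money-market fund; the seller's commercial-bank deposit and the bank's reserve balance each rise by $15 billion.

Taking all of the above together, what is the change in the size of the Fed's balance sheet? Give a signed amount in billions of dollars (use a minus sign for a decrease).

-$151 billion

Discount-window repayment $166 billion: a Fed asset is shed → −$166B.
Government account inflow $101.5 billion: only the composition of liabilities changes → 0.
Asset purchase (from non-banks) $15 billion: a Fed asset is acquired → +$15B.
Net: −166 + 0 + 15 = -$151 billion.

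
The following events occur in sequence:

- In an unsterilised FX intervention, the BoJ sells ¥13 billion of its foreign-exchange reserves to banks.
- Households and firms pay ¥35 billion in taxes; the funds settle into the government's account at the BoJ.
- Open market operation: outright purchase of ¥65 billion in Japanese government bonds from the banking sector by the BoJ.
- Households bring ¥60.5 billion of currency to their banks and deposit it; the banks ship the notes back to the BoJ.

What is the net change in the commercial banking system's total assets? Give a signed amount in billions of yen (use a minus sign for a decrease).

FX sale ¥13 billion: just an asset swap on bank balance sheets → 0.
Government account inflow ¥35 billion: bank balance sheets shrink → −¥35B.
OMO purchase (from banks) ¥65 billion: just an asset swap on bank balance sheets → 0.
Currency deposit ¥60.5 billion: bank balance sheets expand → +¥60.5B.
Net: 0 − 35 + 0 + 60.5 = +¥25.5 billion.

+¥25.5 billion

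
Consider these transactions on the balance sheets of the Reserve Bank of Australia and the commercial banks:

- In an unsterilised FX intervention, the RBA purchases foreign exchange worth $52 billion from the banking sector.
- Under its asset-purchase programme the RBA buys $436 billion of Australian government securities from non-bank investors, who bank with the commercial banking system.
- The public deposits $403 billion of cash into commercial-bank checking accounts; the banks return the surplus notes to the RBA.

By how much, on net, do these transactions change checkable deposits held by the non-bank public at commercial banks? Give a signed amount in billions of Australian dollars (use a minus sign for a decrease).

+$839 billion

RBA balance sheet:
  Assets:      Securities +$436B, Foreign assets +$52B
  Liabilities: Bank reserves +$891B, Currency in circulation −$403B
Commercial banking system:
  Assets:      Reserves at CB +$891B, Foreign assets −$52B
  Liabilities: Checkable deposits +$839B
So the change in checkable deposits held by the non-bank public at commercial banks is +$839 billion.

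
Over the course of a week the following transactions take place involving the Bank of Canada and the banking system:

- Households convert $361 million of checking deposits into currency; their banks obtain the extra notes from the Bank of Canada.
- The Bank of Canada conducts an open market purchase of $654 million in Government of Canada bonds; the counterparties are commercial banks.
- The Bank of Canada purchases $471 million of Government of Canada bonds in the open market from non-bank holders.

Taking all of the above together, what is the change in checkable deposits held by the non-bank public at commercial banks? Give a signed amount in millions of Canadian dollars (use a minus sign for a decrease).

+$110 million

Currency withdrawal $361 million: non-bank counterparties' bank balances fall → −$361M.
OMO purchase (from banks) $654 million: the counterparty is a bank, so public deposits are unchanged → 0.
Asset purchase (from non-banks) $471 million: non-bank counterparties' bank balances rise → +$471M.
Net: −361 + 0 + 471 = +$110 million.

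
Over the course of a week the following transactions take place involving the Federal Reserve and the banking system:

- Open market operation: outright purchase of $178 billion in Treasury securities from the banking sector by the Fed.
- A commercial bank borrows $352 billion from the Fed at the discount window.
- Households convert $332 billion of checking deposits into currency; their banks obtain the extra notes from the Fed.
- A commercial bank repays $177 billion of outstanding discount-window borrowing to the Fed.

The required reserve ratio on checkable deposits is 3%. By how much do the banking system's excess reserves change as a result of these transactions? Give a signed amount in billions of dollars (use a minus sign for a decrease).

+$30.96 billion

OMO purchase (from banks) $178 billion: reserves +$178B, deposits 0.
Discount-window loan $352 billion: reserves +$352B, deposits 0.
Currency withdrawal $332 billion: reserves −$332B, deposits −$332B.
Discount-window repayment $177 billion: reserves −$177B, deposits 0.
Totals: Δreserves = +$21B, Δdeposits = −$332B.
Δrequired reserves = 3% × −$332B = −$9.96B.
Δexcess reserves = Δreserves − Δrequired = +$21B − (−$9.96B) = +$30.96 billion.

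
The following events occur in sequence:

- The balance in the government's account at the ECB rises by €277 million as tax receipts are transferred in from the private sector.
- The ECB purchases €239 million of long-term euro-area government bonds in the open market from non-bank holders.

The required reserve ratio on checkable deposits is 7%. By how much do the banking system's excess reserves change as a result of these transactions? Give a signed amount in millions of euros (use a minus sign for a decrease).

Government account inflow €277 million: reserves −€277M, deposits −€277M.
Asset purchase (from non-banks) €239 million: reserves +€239M, deposits +€239M.
Totals: Δreserves = −€38M, Δdeposits = −€38M.
Δrequired reserves = 7% × −€38M = −€2.66M.
Δexcess reserves = Δreserves − Δrequired = −€38M − (−€2.66M) = -€35.34 million.

-€35.34 million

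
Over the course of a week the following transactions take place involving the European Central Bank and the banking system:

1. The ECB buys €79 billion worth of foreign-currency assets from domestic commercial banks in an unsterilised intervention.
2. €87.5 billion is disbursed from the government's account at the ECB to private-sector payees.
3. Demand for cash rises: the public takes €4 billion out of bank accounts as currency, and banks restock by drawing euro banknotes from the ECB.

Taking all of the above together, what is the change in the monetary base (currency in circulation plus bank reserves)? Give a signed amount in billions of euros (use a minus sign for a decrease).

+€166.5 billion

ECB balance sheet:
  Assets:      Foreign assets +€79B
  Liabilities: Bank reserves +€162.5B, Currency in circulation +€4B, Government deposits −€87.5B
Commercial banking system:
  Assets:      Reserves at CB +€162.5B, Foreign assets −€79B
  Liabilities: Checkable deposits +€83.5B
Monetary base = currency + reserves: +€4B + (+€162.5B) = +€166.5 billion.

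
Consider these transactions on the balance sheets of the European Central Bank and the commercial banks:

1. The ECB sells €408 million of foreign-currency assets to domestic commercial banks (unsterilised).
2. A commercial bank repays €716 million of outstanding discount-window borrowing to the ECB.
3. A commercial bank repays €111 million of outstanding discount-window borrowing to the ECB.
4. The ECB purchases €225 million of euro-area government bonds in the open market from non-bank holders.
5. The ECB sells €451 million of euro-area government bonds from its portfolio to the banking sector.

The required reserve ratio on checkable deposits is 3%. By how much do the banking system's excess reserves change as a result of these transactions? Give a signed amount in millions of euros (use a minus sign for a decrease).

FX sale €408 million: reserves −€408M, deposits 0.
Discount-window repayment €716 million: reserves −€716M, deposits 0.
Discount-window repayment €111 million: reserves −€111M, deposits 0.
Asset purchase (from non-banks) €225 million: reserves +€225M, deposits +€225M.
OMO sale (to banks) €451 million: reserves −€451M, deposits 0.
Totals: Δreserves = −€1461M, Δdeposits = +€225M.
Δrequired reserves = 3% × +€225M = +€6.75M.
Δexcess reserves = Δreserves − Δrequired = −€1461M − (+€6.75M) = -€1467.75 million.

-€1467.75 million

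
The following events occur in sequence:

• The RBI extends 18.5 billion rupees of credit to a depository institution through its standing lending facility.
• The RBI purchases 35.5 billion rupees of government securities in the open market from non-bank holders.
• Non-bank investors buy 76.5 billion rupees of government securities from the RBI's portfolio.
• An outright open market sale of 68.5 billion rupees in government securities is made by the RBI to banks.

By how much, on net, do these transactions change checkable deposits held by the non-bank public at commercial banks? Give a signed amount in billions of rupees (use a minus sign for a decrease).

RBI balance sheet:
  Assets:      Securities −109.5B, Loans to banks +18.5B
  Liabilities: Bank reserves −91B
Commercial banking system:
  Assets:      Reserves at CB −91B, Securities +68.5B
  Liabilities: Checkable deposits −41B, Borrowings from CB +18.5B
So the change in checkable deposits held by the non-bank public at commercial banks is -41 billion.

-41 billion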